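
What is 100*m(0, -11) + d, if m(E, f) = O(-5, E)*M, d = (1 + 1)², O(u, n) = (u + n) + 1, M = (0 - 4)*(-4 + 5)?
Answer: 1604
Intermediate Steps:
M = -4 (M = -4*1 = -4)
O(u, n) = 1 + n + u (O(u, n) = (n + u) + 1 = 1 + n + u)
d = 4 (d = 2² = 4)
m(E, f) = 16 - 4*E (m(E, f) = (1 + E - 5)*(-4) = (-4 + E)*(-4) = 16 - 4*E)
100*m(0, -11) + d = 100*(16 - 4*0) + 4 = 100*(16 + 0) + 4 = 100*16 + 4 = 1600 + 4 = 1604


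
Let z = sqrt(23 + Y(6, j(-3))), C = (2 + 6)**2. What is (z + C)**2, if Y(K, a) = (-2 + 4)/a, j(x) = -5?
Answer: (320 + sqrt(565))**2/25 ≈ 4727.1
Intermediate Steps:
C = 64 (C = 8**2 = 64)
Y(K, a) = 2/a
z = sqrt(565)/5 (z = sqrt(23 + 2/(-5)) = sqrt(23 + 2*(-1/5)) = sqrt(23 - 2/5) = sqrt(113/5) = sqrt(565)/5 ≈ 4.7539)
(z + C)**2 = (sqrt(565)/5 + 64)**2 = (64 + sqrt(565)/5)**2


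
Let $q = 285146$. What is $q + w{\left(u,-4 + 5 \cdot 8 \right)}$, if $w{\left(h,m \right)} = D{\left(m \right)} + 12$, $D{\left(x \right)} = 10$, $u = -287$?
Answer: $285168$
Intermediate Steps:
$w{\left(h,m \right)} = 22$ ($w{\left(h,m \right)} = 10 + 12 = 22$)
$q + w{\left(u,-4 + 5 \cdot 8 \right)} = 285146 + 22 = 285168$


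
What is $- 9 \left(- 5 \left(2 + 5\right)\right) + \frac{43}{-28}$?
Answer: $\frac{8777}{28} \approx 313.46$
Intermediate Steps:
$- 9 \left(- 5 \left(2 + 5\right)\right) + \frac{43}{-28} = - 9 \left(\left(-5\right) 7\right) + 43 \left(- \frac{1}{28}\right) = \left(-9\right) \left(-35\right) - \frac{43}{28} = 315 - \frac{43}{28} = \frac{8777}{28}$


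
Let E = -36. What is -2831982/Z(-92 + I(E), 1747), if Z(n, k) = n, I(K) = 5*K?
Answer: 1415991/136 ≈ 10412.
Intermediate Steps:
-2831982/Z(-92 + I(E), 1747) = -2831982/(-92 + 5*(-36)) = -2831982/(-92 - 180) = -2831982/(-272) = -2831982*(-1/272) = 1415991/136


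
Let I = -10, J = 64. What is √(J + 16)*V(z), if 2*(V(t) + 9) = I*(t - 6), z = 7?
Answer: -56*√5 ≈ -125.22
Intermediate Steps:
V(t) = 21 - 5*t (V(t) = -9 + (-10*(t - 6))/2 = -9 + (-10*(-6 + t))/2 = -9 + (60 - 10*t)/2 = -9 + (30 - 5*t) = 21 - 5*t)
√(J + 16)*V(z) = √(64 + 16)*(21 - 5*7) = √80*(21 - 35) = (4*√5)*(-14) = -56*√5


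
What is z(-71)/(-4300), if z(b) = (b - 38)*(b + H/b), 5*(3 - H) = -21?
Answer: -63983/35500 ≈ -1.8023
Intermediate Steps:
H = 36/5 (H = 3 - ⅕*(-21) = 3 + 21/5 = 36/5 ≈ 7.2000)
z(b) = (-38 + b)*(b + 36/(5*b)) (z(b) = (b - 38)*(b + 36/(5*b)) = (-38 + b)*(b + 36/(5*b)))
z(-71)/(-4300) = (36/5 + (-71)² - 38*(-71) - 1368/5/(-71))/(-4300) = (36/5 + 5041 + 2698 - 1368/5*(-1/71))*(-1/4300) = (36/5 + 5041 + 2698 + 1368/355)*(-1/4300) = (2751269/355)*(-1/4300) = -63983/35500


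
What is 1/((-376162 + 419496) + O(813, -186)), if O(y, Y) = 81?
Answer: 1/43415 ≈ 2.3034e-5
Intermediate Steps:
1/((-376162 + 419496) + O(813, -186)) = 1/((-376162 + 419496) + 81) = 1/(43334 + 81) = 1/43415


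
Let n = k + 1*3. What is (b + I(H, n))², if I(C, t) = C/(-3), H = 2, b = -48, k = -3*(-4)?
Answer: 21316/9 ≈ 2368.4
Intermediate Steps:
k = 12
n = 15 (n = 12 + 1*3 = 12 + 3 = 15)
I(C, t) = -C/3 (I(C, t) = C*(-⅓) = -C/3)
(b + I(H, n))² = (-48 - ⅓*2)² = (-48 - ⅔)² = (-146/3)² = 21316/9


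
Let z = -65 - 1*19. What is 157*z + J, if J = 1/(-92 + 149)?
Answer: -751715/57 ≈ -13188.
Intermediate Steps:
z = -84 (z = -65 - 19 = -84)
J = 1/57 ≈ 0.017544
157*z + J = 157*(-84) + 1/57 = -13188 + 1/57 = -751715/57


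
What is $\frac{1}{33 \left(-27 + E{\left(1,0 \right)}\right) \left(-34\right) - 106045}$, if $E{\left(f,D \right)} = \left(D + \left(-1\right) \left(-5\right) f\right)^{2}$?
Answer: $- \frac{1}{103801} \approx -9.6338 \cdot 10^{-6}$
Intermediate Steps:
$E{\left(f,D \right)} = \left(D + 5 f\right)^{2}$
$\frac{1}{33 \left(-27 + E{\left(1,0 \right)}\right) \left(-34\right) - 106045} = \frac{1}{33 \left(-27 + \left(0 + 5 \cdot 1\right)^{2}\right) \left(-34\right) - 106045} = \frac{1}{33 \left(-27 + \left(0 + 5\right)^{2}\right) \left(-34\right) + \left(-217324 + 111279\right)} = \frac{1}{33 \left(-27 + 5^{2}\right) \left(-34\right) - 106045} = \frac{1}{33 \left(-27 + 25\right) \left(-34\right) - 106045} = \frac{1}{33 \left(-2\right) \left(-34\right) - 106045} = \frac{1}{\left(-66\right) \left(-34\right) - 106045} = \frac{1}{2244 - 106045} = \frac{1}{-103801} = - \frac{1}{103801}$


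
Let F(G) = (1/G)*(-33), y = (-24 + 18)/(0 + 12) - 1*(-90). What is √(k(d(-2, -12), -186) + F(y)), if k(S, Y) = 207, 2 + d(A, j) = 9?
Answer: √6620673/179 ≈ 14.375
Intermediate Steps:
d(A, j) = 7 (d(A, j) = -2 + 9 = 7)
y = 179/2 (y = -6/12 + 90 = -6*1/12 + 90 = -½ + 90 = 179/2 ≈ 89.500)
F(G) = -33/G
√(k(d(-2, -12), -186) + F(y)) = √(207 - 33/179/2) = √(207 - 33*2/179) = √(207 - 66/179) = √(36987/179) = √6620673/179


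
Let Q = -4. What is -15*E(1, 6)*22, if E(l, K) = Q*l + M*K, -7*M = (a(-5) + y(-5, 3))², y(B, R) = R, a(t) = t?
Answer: 17160/7 ≈ 2451.4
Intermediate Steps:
M = -4/7 (M = -(-5 + 3)²/7 = -⅐*(-2)² = -⅐*4 = -4/7 ≈ -0.57143)
E(l, K) = -4*l - 4*K/7
-15*E(1, 6)*22 = -15*(-4*1 - 4/7*6)*22 = -15*(-4 - 24/7)*22 = -15*(-52/7)*22 = (780/7)*22 = 17160/7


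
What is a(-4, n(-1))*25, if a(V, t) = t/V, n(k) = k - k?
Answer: 0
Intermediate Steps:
n(k) = 0
a(-4, n(-1))*25 = (0/(-4))*25 = (0*(-1/4))*25 = 0*25 = 0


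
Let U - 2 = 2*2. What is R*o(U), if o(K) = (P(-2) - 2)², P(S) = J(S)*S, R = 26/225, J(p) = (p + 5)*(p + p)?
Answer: 12584/225 ≈ 55.929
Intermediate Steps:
J(p) = 2*p*(5 + p) (J(p) = (5 + p)*(2*p) = 2*p*(5 + p))
R = 26/225 (R = 26*(1/225) = 26/225 ≈ 0.11556)
P(S) = 2*S²*(5 + S) (P(S) = (2*S*(5 + S))*S = 2*S²*(5 + S))
U = 6 (U = 2 + 2*2 = 2 + 4 = 6)
o(K) = 484 (o(K) = (2*(-2)²*(5 - 2) - 2)² = (2*4*3 - 2)² = (24 - 2)² = 22² = 484)
R*o(U) = (26/225)*484 = 12584/225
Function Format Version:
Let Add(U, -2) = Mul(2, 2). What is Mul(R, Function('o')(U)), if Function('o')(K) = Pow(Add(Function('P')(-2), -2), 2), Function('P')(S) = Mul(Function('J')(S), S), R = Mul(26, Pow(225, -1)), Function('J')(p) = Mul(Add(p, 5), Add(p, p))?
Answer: Rational(12584, 225) ≈ 55.929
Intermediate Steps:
Function('J')(p) = Mul(2, p, Add(5, p)) (Function('J')(p) = Mul(Add(5, p), Mul(2, p)) = Mul(2, p, Add(5, p)))
R = Rational(26, 225) (R = Mul(26, Rational(1, 225)) = Rational(26, 225) ≈ 0.11556)
Function('P')(S) = Mul(2, Pow(S, 2), Add(5, S)) (Function('P')(S) = Mul(Mul(2, S, Add(5, S)), S) = Mul(2, Pow(S, 2), Add(5, S)))
U = 6 (U = Add(2, Mul(2, 2)) = Add(2, 4) = 6)
Function('o')(K) = 484 (Function('o')(K) = Pow(Add(Mul(2, Pow(-2, 2), Add(5, -2)), -2), 2) = Pow(Add(Mul(2, 4, 3), -2), 2) = Pow(Add(24, -2), 2) = Pow(22, 2) = 484)
Mul(R, Function('o')(U)) = Mul(Rational(26, 225), 484) = Rational(12584, 225)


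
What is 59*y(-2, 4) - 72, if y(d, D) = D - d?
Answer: 282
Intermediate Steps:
59*y(-2, 4) - 72 = 59*(4 - 1*(-2)) - 72 = 59*(4 + 2) - 72 = 59*6 - 72 = 354 - 72 = 282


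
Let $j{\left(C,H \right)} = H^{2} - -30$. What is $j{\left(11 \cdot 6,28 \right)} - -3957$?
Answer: $4771$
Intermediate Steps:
$j{\left(C,H \right)} = 30 + H^{2}$ ($j{\left(C,H \right)} = H^{2} + 30 = 30 + H^{2}$)
$j{\left(11 \cdot 6,28 \right)} - -3957 = \left(30 + 28^{2}\right) - -3957 = \left(30 + 784\right) + 3957 = 814 + 3957 = 4771$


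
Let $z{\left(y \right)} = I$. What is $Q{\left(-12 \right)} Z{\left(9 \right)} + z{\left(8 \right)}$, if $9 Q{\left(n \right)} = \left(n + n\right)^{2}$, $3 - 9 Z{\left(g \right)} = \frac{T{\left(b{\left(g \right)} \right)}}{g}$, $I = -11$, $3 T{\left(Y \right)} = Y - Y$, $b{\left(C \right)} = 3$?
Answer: $\frac{31}{3} \approx 10.333$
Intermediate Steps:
$T{\left(Y \right)} = 0$ ($T{\left(Y \right)} = \frac{Y - Y}{3} = \frac{1}{3} \cdot 0 = 0$)
$Z{\left(g \right)} = \frac{1}{3}$ ($Z{\left(g \right)} = \frac{1}{3} - \frac{0 \frac{1}{g}}{9} = \frac{1}{3} - 0 = \frac{1}{3} + 0 = \frac{1}{3}$)
$z{\left(y \right)} = -11$
$Q{\left(n \right)} = \frac{4 n^{2}}{9}$ ($Q{\left(n \right)} = \frac{\left(n + n\right)^{2}}{9} = \frac{\left(2 n\right)^{2}}{9} = \frac{4 n^{2}}{9}$)
$Q{\left(-12 \right)} Z{\left(9 \right)} + z{\left(8 \right)} = \frac{4 \left(-12\right)^{2}}{9} \cdot \frac{1}{3} - 11 = \frac{4}{9} \cdot 144 \cdot \frac{1}{3} - 11 = 64 \cdot \frac{1}{3} - 11 = \frac{64}{3} - 11 = \frac{31}{3}$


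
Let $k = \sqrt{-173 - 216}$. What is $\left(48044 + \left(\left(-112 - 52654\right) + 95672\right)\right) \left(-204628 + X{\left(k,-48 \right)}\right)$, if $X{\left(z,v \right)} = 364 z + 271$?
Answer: $-18586269150 + 33105800 i \sqrt{389} \approx -1.8586 \cdot 10^{10} + 6.5295 \cdot 10^{8} i$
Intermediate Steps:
$k = i \sqrt{389}$ ($k = \sqrt{-389} = i \sqrt{389} \approx 19.723 i$)
$X{\left(z,v \right)} = 271 + 364 z$
$\left(48044 + \left(\left(-112 - 52654\right) + 95672\right)\right) \left(-204628 + X{\left(k,-48 \right)}\right) = \left(48044 + \left(\left(-112 - 52654\right) + 95672\right)\right) \left(-204628 + \left(271 + 364 i \sqrt{389}\right)\right) = \left(48044 + \left(-52766 + 95672\right)\right) \left(-204628 + \left(271 + 364 i \sqrt{389}\right)\right) = \left(48044 + 42906\right) \left(-204357 + 364 i \sqrt{389}\right) = 90950 \left(-204357 + 364 i \sqrt{389}\right) = -18586269150 + 33105800 i \sqrt{389}$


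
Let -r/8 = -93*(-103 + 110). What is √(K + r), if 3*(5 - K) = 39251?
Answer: 2*I*√17709/3 ≈ 88.717*I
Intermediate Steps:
K = -39236/3 (K = 5 - ⅓*39251 = 5 - 39251/3 = -39236/3 ≈ -13079.)
r = 5208 (r = -(-744)*(-103 + 110) = -(-744)*7 = -8*(-651) = 5208)
√(K + r) = √(-39236/3 + 5208) = √(-23612/3) = 2*I*√17709/3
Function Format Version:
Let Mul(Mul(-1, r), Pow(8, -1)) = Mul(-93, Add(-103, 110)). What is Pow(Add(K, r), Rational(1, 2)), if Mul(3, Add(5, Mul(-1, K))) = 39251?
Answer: Mul(Rational(2, 3), I, Pow(17709, Rational(1, 2))) ≈ Mul(88.717, I)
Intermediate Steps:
K = Rational(-39236, 3) (K = Add(5, Mul(Rational(-1, 3), 39251)) = Add(5, Rational(-39251, 3)) = Rational(-39236, 3) ≈ -13079.)
r = 5208 (r = Mul(-8, Mul(-93, Add(-103, 110))) = Mul(-8, Mul(-93, 7)) = Mul(-8, -651) = 5208)
Pow(Add(K, r), Rational(1, 2)) = Pow(Add(Rational(-39236, 3), 5208), Rational(1, 2)) = Pow(Rational(-23612, 3), Rational(1, 2)) = Mul(Rational(2, 3), I, Pow(17709, Rational(1, 2)))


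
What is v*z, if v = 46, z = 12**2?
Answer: 6624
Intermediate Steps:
z = 144
v*z = 46*144 = 6624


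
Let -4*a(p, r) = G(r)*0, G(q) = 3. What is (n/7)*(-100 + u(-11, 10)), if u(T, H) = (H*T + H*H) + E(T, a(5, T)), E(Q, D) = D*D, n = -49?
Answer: 770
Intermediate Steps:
a(p, r) = 0 (a(p, r) = -3*0/4 = -¼*0 = 0)
E(Q, D) = D²
u(T, H) = H² + H*T (u(T, H) = (H*T + H*H) + 0² = (H*T + H²) + 0 = (H² + H*T) + 0 = H² + H*T)
(n/7)*(-100 + u(-11, 10)) = (-49/7)*(-100 + 10*(10 - 11)) = (-49*⅐)*(-100 + 10*(-1)) = -7*(-100 - 10) = -7*(-110) = 770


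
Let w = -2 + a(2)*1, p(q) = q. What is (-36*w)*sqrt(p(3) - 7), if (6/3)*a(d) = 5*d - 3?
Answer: -108*I ≈ -108.0*I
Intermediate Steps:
a(d) = -3/2 + 5*d/2 (a(d) = (5*d - 3)/2 = (-3 + 5*d)/2 = -3/2 + 5*d/2)
w = 3/2 (w = -2 + (-3/2 + (5/2)*2)*1 = -2 + (-3/2 + 5)*1 = -2 + (7/2)*1 = -2 + 7/2 = 3/2 ≈ 1.5000)
(-36*w)*sqrt(p(3) - 7) = (-36*3/2)*sqrt(3 - 7) = -108*I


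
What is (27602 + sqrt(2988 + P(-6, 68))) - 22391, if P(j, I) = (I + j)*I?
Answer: 5211 + 2*sqrt(1801) ≈ 5295.9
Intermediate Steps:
P(j, I) = I*(I + j)
(27602 + sqrt(2988 + P(-6, 68))) - 22391 = (27602 + sqrt(2988 + 68*(68 - 6))) - 22391 = (27602 + sqrt(2988 + 68*62)) - 22391 = (27602 + sqrt(2988 + 4216)) - 22391 = (27602 + sqrt(7204)) - 22391 = (27602 + 2*sqrt(1801)) - 22391 = 5211 + 2*sqrt(1801)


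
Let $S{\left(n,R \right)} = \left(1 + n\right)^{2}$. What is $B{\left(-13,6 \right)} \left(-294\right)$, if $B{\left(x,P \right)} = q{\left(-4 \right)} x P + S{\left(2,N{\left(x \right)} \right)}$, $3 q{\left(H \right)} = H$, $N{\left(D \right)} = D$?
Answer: $-33222$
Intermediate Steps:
$q{\left(H \right)} = \frac{H}{3}$
$B{\left(x,P \right)} = 9 - \frac{4 P x}{3}$ ($B{\left(x,P \right)} = \frac{1}{3} \left(-4\right) x P + \left(1 + 2\right)^{2} = - \frac{4 x}{3} P + 3^{2} = - \frac{4 P x}{3} + 9 = 9 - \frac{4 P x}{3}$)
$B{\left(-13,6 \right)} \left(-294\right) = \left(9 - 8 \left(-13\right)\right) \left(-294\right) = \left(9 + 104\right) \left(-294\right) = 113 \left(-294\right) = -33222$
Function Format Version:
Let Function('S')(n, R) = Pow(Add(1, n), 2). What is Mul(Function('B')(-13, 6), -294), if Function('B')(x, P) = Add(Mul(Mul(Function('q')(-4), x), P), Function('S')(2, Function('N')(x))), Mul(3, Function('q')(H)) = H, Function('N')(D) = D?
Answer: -33222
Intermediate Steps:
Function('q')(H) = Mul(Rational(1, 3), H)
Function('B')(x, P) = Add(9, Mul(Rational(-4, 3), P, x)) (Function('B')(x, P) = Add(Mul(Mul(Mul(Rational(1, 3), -4), x), P), Pow(Add(1, 2), 2)) = Add(Mul(Mul(Rational(-4, 3), x), P), Pow(3, 2)) = Add(Mul(Rational(-4, 3), P, x), 9) = Add(9, Mul(Rational(-4, 3), P, x)))
Mul(Function('B')(-13, 6), -294) = Mul(Add(9, Mul(Rational(-4, 3), 6, -13)), -294) = Mul(Add(9, 104), -294) = Mul(113, -294) = -33222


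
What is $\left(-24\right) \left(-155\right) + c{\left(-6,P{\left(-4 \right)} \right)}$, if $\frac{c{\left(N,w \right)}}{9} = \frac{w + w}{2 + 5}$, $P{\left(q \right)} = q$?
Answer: $\frac{25968}{7} \approx 3709.7$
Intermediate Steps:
$c{\left(N,w \right)} = \frac{18 w}{7}$ ($c{\left(N,w \right)} = 9 \frac{w + w}{2 + 5} = 9 \frac{2 w}{7} = \frac{18 w}{7}$)
$\left(-24\right) \left(-155\right) + c{\left(-6,P{\left(-4 \right)} \right)} = \left(-24\right) \left(-155\right) + \frac{18}{7} \left(-4\right) = 3720 - \frac{72}{7} = \frac{25968}{7}$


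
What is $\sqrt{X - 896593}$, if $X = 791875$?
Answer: $i \sqrt{104718} \approx 323.6 i$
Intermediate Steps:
$\sqrt{X - 896593} = \sqrt{791875 - 896593} = \sqrt{-104718} = i \sqrt{104718}$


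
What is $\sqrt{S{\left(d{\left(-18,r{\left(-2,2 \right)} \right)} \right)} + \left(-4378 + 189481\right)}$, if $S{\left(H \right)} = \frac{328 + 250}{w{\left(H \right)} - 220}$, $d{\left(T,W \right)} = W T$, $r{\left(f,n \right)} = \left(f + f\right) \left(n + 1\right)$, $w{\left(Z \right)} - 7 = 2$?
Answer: $\frac{\sqrt{8240848705}}{211} \approx 430.23$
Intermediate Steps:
$w{\left(Z \right)} = 9$ ($w{\left(Z \right)} = 7 + 2 = 9$)
$r{\left(f,n \right)} = 2 f \left(1 + n\right)$
$d{\left(T,W \right)} = T W$
$S{\left(H \right)} = - \frac{578}{211}$ ($S{\left(H \right)} = \frac{328 + 250}{9 - 220} = \frac{578}{-211} = 578 \left(- \frac{1}{211}\right) = - \frac{578}{211}$)
$\sqrt{S{\left(d{\left(-18,r{\left(-2,2 \right)} \right)} \right)} + \left(-4378 + 189481\right)} = \sqrt{- \frac{578}{211} + \left(-4378 + 189481\right)} = \sqrt{- \frac{578}{211} + 185103} = \sqrt{\frac{39056155}{211}} = \frac{\sqrt{8240848705}}{211}$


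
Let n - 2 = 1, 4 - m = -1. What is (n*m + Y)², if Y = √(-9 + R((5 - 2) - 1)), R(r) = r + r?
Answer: (15 + I*√5)² ≈ 220.0 + 67.082*I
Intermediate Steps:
m = 5 (m = 4 - 1*(-1) = 4 + 1 = 5)
n = 3 (n = 2 + 1 = 3)
R(r) = 2*r
Y = I*√5 (Y = √(-9 + 2*((5 - 2) - 1)) = √(-9 + 2*(3 - 1)) = √(-9 + 2*2) = √(-9 + 4) = √(-5) = I*√5 ≈ 2.2361*I)
(n*m + Y)² = (3*5 + I*√5)² = (15 + I*√5)²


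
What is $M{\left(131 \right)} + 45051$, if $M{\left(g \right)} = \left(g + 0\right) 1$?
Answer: $45182$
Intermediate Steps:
$M{\left(g \right)} = g$ ($M{\left(g \right)} = g 1 = g$)
$M{\left(131 \right)} + 45051 = 131 + 45051 = 45182$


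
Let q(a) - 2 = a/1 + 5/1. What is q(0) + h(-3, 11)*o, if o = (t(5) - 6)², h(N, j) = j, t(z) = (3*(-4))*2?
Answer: 9907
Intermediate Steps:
t(z) = -24 (t(z) = -12*2 = -24)
q(a) = 7 + a (q(a) = 2 + (a/1 + 5/1) = 2 + (a*1 + 5*1) = 2 + (a + 5) = 2 + (5 + a) = 7 + a)
o = 900 (o = (-24 - 6)² = (-30)² = 900)
q(0) + h(-3, 11)*o = (7 + 0) + 11*900 = 7 + 9900 = 9907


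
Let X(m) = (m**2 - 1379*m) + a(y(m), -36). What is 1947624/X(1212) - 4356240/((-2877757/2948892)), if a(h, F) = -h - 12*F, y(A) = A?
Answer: 108754690635094973/24363090762 ≈ 4.4639e+6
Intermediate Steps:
X(m) = 432 + m**2 - 1380*m (X(m) = (m**2 - 1379*m) + (-m - 12*(-36)) = (m**2 - 1379*m) + (-m + 432) = (m**2 - 1379*m) + (432 - m) = 432 + m**2 - 1380*m)
1947624/X(1212) - 4356240/((-2877757/2948892)) = 1947624/(432 + 1212**2 - 1380*1212) - 4356240/((-2877757/2948892)) = 1947624/(432 + 1468944 - 1672560) - 4356240/((-2877757*1/2948892)) = 1947624/(-203184) - 4356240/(-2877757/2948892) = 1947624*(-1/203184) - 4356240*(-2948892/2877757) = -81151/8466 + 12846081286080/2877757 = 108754690635094973/24363090762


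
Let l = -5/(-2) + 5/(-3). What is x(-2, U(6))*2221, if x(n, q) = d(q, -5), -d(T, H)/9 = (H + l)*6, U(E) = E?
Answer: 499725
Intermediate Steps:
l = ⅚ (l = -5*(-½) + 5*(-⅓) = 5/2 - 5/3 = ⅚ ≈ 0.83333)
d(T, H) = -45 - 54*H (d(T, H) = -9*(H + ⅚)*6 = -9*(⅚ + H)*6 = -9*(5 + 6*H) = -45 - 54*H)
x(n, q) = 225 (x(n, q) = -45 - 54*(-5) = -45 + 270 = 225)
x(-2, U(6))*2221 = 225*2221 = 499725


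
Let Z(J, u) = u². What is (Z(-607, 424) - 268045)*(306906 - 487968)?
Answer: 15982161678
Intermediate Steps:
(Z(-607, 424) - 268045)*(306906 - 487968) = (424² - 268045)*(306906 - 487968) = (179776 - 268045)*(-181062) = -88269*(-181062) = 15982161678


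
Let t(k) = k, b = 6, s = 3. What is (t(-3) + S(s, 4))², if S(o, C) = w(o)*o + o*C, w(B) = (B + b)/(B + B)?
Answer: 729/4 ≈ 182.25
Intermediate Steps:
w(B) = (6 + B)/(2*B) (w(B) = (B + 6)/(B + B) = (6 + B)/((2*B)) = (6 + B)*(1/(2*B)) = (6 + B)/(2*B))
S(o, C) = 3 + o/2 + C*o (S(o, C) = ((6 + o)/(2*o))*o + o*C = (3 + o/2) + C*o = 3 + o/2 + C*o)
(t(-3) + S(s, 4))² = (-3 + (3 + (½)*3 + 4*3))² = (-3 + (3 + 3/2 + 12))² = (-3 + 33/2)² = (27/2)² = 729/4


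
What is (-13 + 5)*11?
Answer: -88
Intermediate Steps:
(-13 + 5)*11 = -8*11 = -88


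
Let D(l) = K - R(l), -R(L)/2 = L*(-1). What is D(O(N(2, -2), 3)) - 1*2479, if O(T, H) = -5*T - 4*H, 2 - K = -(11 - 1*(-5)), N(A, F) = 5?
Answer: -2387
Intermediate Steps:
R(L) = 2*L (R(L) = -2*L*(-1) = -(-2)*L = 2*L)
K = 18 (K = 2 - (-1)*(11 - 1*(-5)) = 2 - (-1)*(11 + 5) = 2 - (-1)*16 = 2 - 1*(-16) = 2 + 16 = 18)
D(l) = 18 - 2*l
D(O(N(2, -2), 3)) - 1*2479 = (18 - 2*(-5*5 - 4*3)) - 1*2479 = (18 - 2*(-25 - 12)) - 2479 = (18 - 2*(-37)) - 2479 = (18 + 74) - 2479 = 92 - 2479 = -2387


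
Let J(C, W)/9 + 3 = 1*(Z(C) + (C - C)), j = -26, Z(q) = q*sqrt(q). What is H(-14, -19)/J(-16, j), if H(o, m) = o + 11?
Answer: 1/4105 - 64*I/12315 ≈ 0.00024361 - 0.0051969*I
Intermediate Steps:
Z(q) = q**(3/2)
H(o, m) = 11 + o
J(C, W) = -27 + 9*C**(3/2) (J(C, W) = -27 + 9*(1*(C**(3/2) + (C - C))) = -27 + 9*(1*(C**(3/2) + 0)) = -27 + 9*(1*C**(3/2)) = -27 + 9*C**(3/2))
H(-14, -19)/J(-16, j) = (11 - 14)/(-27 + 9*(-16)**(3/2)) = -3/(-27 + 9*(-64*I)) = -3*(-27 + 576*I)/332505 = -(-27 + 576*I)/110835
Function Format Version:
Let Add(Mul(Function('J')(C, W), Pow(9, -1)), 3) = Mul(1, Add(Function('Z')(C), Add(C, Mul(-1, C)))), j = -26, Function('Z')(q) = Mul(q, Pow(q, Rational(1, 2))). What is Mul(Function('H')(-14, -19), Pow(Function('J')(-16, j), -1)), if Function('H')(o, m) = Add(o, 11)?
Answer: Add(Rational(1, 4105), Mul(Rational(-64, 12315), I)) ≈ Add(0.00024361, Mul(-0.0051969, I))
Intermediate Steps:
Function('Z')(q) = Pow(q, Rational(3, 2))
Function('H')(o, m) = Add(11, o)
Function('J')(C, W) = Add(-27, Mul(9, Pow(C, Rational(3, 2)))) (Function('J')(C, W) = Add(-27, Mul(9, Mul(1, Add(Pow(C, Rational(3, 2)), Add(C, Mul(-1, C)))))) = Add(-27, Mul(9, Mul(1, Add(Pow(C, Rational(3, 2)), 0)))) = Add(-27, Mul(9, Mul(1, Pow(C, Rational(3, 2))))) = Add(-27, Mul(9, Pow(C, Rational(3, 2)))))
Mul(Function('H')(-14, -19), Pow(Function('J')(-16, j), -1)) = Mul(Add(11, -14), Pow(Add(-27, Mul(9, Pow(-16, Rational(3, 2)))), -1)) = Mul(-3, Pow(Add(-27, Mul(9, Mul(-64, I))), -1)) = Mul(-3, Pow(Add(-27, Mul(-576, I)), -1)) = Mul(-3, Mul(Rational(1, 332505), Add(-27, Mul(576, I)))) = Mul(Rational(-1, 110835), Add(-27, Mul(576, I)))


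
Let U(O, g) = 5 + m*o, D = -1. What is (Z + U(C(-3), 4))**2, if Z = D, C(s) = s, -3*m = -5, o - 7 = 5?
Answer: 576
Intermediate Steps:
o = 12 (o = 7 + 5 = 12)
m = 5/3 (m = -1/3*(-5) = 5/3 ≈ 1.6667)
Z = -1
U(O, g) = 25 (U(O, g) = 5 + (5/3)*12 = 5 + 20 = 25)
(Z + U(C(-3), 4))**2 = (-1 + 25)**2 = 24**2 = 576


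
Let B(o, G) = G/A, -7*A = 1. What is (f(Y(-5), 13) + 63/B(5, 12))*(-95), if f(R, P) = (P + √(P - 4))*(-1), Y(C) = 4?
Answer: 6365/4 ≈ 1591.3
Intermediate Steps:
A = -⅐ (A = -⅐*1 = -⅐ ≈ -0.14286)
f(R, P) = -P - √(-4 + P) (f(R, P) = (P + √(-4 + P))*(-1) = -P - √(-4 + P))
B(o, G) = -7*G (B(o, G) = G/(-⅐) = G*(-7) = -7*G)
(f(Y(-5), 13) + 63/B(5, 12))*(-95) = ((-1*13 - √(-4 + 13)) + 63/((-7*12)))*(-95) = ((-13 - √9) + 63/(-84))*(-95) = ((-13 - 1*3) + 63*(-1/84))*(-95) = ((-13 - 3) - ¾)*(-95) = (-16 - ¾)*(-95) = -67/4*(-95) = 6365/4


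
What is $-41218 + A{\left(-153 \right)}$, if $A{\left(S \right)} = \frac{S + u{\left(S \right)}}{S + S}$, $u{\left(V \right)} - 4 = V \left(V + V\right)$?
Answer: $- \frac{12659377}{306} \approx -41371.0$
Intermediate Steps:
$u{\left(V \right)} = 4 + 2 V^{2}$ ($u{\left(V \right)} = 4 + V \left(V + V\right) = 4 + V 2 V = 4 + 2 V^{2}$)
$A{\left(S \right)} = \frac{4 + S + 2 S^{2}}{2 S}$ ($A{\left(S \right)} = \frac{S + \left(4 + 2 S^{2}\right)}{S + S} = \frac{4 + S + 2 S^{2}}{2 S}$)
$-41218 + A{\left(-153 \right)} = -41218 + \left(\frac{1}{2} - 153 + \frac{2}{-153}\right) = -41218 + \left(\frac{1}{2} - 153 + 2 \left(- \frac{1}{153}\right)\right) = -41218 - \frac{46669}{306} = - \frac{12659377}{306}$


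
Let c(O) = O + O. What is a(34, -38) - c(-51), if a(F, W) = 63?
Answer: 165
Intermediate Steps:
c(O) = 2*O
a(34, -38) - c(-51) = 63 - 2*(-51) = 63 - 1*(-102) = 63 + 102 = 165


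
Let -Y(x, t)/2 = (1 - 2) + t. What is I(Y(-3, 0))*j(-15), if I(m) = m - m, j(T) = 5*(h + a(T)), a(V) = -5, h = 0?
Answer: 0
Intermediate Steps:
Y(x, t) = 2 - 2*t (Y(x, t) = -2*((1 - 2) + t) = -2*(-1 + t) = 2 - 2*t)
j(T) = -25 (j(T) = 5*(0 - 5) = 5*(-5) = -25)
I(m) = 0
I(Y(-3, 0))*j(-15) = 0*(-25) = 0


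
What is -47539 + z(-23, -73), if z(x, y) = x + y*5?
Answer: -47927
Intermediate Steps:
z(x, y) = x + 5*y
-47539 + z(-23, -73) = -47539 + (-23 + 5*(-73)) = -47539 + (-23 - 365) = -47539 - 388 = -47927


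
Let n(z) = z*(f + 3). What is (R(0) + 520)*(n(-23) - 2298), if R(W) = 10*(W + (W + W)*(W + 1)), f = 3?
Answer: -1266720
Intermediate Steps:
R(W) = 10*W + 20*W*(1 + W) (R(W) = 10*(W + (2*W)*(1 + W)) = 10*(W + 2*W*(1 + W)) = 10*W + 20*W*(1 + W))
n(z) = 6*z (n(z) = z*(3 + 3) = z*6 = 6*z)
(R(0) + 520)*(n(-23) - 2298) = (10*0*(3 + 2*0) + 520)*(6*(-23) - 2298) = (10*0*(3 + 0) + 520)*(-138 - 2298) = (10*0*3 + 520)*(-2436) = (0 + 520)*(-2436) = 520*(-2436) = -1266720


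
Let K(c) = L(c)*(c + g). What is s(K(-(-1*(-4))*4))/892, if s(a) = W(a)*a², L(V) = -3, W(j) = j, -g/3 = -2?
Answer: 6750/223 ≈ 30.269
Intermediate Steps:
g = 6 (g = -3*(-2) = 6)
K(c) = -18 - 3*c (K(c) = -3*(c + 6) = -3*(6 + c) = -18 - 3*c)
s(a) = a³ (s(a) = a*a² = a³)
s(K(-(-1*(-4))*4))/892 = (-18 - (-3)*-1*(-4)*4)³/892 = (-18 - (-3)*4*4)³*(1/892) = (-18 - (-3)*16)³*(1/892) = (-18 - 3*(-16))³*(1/892) = (-18 + 48)³*(1/892) = 30³*(1/892) = 27000*(1/892) = 6750/223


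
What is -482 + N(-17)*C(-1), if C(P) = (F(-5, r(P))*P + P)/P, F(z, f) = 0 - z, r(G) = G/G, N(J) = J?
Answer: -584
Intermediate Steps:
r(G) = 1
F(z, f) = -z
C(P) = 6 (C(P) = ((-1*(-5))*P + P)/P = (5*P + P)/P = (6*P)/P = 6)
-482 + N(-17)*C(-1) = -482 - 17*6 = -482 - 102 = -584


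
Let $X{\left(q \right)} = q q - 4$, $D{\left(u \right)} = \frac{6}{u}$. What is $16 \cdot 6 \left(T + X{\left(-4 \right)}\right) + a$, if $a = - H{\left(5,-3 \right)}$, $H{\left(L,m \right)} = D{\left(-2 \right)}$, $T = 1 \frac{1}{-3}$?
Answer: $1123$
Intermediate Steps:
$X{\left(q \right)} = -4 + q^{2}$ ($X{\left(q \right)} = q^{2} - 4 = -4 + q^{2}$)
$T = - \frac{1}{3}$ ($T = 1 \left(- \frac{1}{3}\right) = - \frac{1}{3} \approx -0.33333$)
$H{\left(L,m \right)} = -3$ ($H{\left(L,m \right)} = \frac{6}{-2} = 6 \left(- \frac{1}{2}\right) = -3$)
$a = 3$ ($a = \left(-1\right) \left(-3\right) = 3$)
$16 \cdot 6 \left(T + X{\left(-4 \right)}\right) + a = 16 \cdot 6 \left(- \frac{1}{3} - \left(4 - \left(-4\right)^{2}\right)\right) + 3 = 16 \cdot 6 \left(- \frac{1}{3} + \left(-4 + 16\right)\right) + 3 = 16 \cdot 6 \left(- \frac{1}{3} + 12\right) + 3 = 16 \cdot 6 \cdot \frac{35}{3} + 3 = 16 \cdot 70 + 3 = 1120 + 3 = 1123$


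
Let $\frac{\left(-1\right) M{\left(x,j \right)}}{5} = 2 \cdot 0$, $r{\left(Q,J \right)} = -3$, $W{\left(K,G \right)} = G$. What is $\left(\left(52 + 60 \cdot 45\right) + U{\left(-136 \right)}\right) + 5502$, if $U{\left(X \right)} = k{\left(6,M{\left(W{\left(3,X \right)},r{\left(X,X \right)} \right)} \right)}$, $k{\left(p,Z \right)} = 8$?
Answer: $8262$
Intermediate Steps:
$M{\left(x,j \right)} = 0$ ($M{\left(x,j \right)} = - 5 \cdot 2 \cdot 0 = \left(-5\right) 0 = 0$)
$U{\left(X \right)} = 8$
$\left(\left(52 + 60 \cdot 45\right) + U{\left(-136 \right)}\right) + 5502 = \left(\left(52 + 60 \cdot 45\right) + 8\right) + 5502 = \left(\left(52 + 2700\right) + 8\right) + 5502 = \left(2752 + 8\right) + 5502 = 2760 + 5502 = 8262$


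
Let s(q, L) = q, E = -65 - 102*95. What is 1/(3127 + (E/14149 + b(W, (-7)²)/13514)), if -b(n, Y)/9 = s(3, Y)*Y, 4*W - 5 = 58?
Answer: 191209586/597761827225 ≈ 0.00031988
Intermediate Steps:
E = -9755 (E = -65 - 9690 = -9755)
W = 63/4 (W = 5/4 + (¼)*58 = 5/4 + 29/2 = 63/4 ≈ 15.750)
b(n, Y) = -27*Y
1/(3127 + (E/14149 + b(W, (-7)²)/13514)) = 1/(3127 + (-9755/14149 - 27*(-7)²/13514)) = 1/(3127 + (-9755*1/14149 - 27*49*(1/13514))) = 1/(3127 + (-9755/14149 - 1323*1/13514)) = 1/(3127 + (-9755/14149 - 1323/13514)) = 1/(3127 - 150548197/191209586) = 1/(597761827225/191209586) = 191209586/597761827225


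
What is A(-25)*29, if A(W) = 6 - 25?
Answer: -551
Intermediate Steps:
A(W) = -19
A(-25)*29 = -19*29 = -551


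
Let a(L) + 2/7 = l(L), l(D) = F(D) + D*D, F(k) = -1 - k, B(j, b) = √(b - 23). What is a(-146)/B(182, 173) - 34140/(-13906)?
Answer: 17070/6953 + 10015*√6/14 ≈ 1754.7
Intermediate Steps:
B(j, b) = √(-23 + b)
l(D) = -1 + D² - D (l(D) = (-1 - D) + D*D = (-1 - D) + D² = -1 + D² - D)
a(L) = -9/7 + L² - L (a(L) = -2/7 + (-1 + L² - L) = -9/7 + L² - L)
a(-146)/B(182, 173) - 34140/(-13906) = (-9/7 + (-146)² - 1*(-146))/(√(-23 + 173)) - 34140/(-13906) = (-9/7 + 21316 + 146)/(√150) - 34140*(-1/13906) = 150225/(7*((5*√6))) + 17070/6953 = 150225*(√6/30)/7 + 17070/6953 = 10015*√6/14 + 17070/6953 = 17070/6953 + 10015*√6/14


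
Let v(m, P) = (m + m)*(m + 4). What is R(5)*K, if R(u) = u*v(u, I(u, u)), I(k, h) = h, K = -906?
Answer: -407700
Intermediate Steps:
v(m, P) = 2*m*(4 + m) (v(m, P) = (2*m)*(4 + m) = 2*m*(4 + m))
R(u) = 2*u²*(4 + u) (R(u) = u*(2*u*(4 + u)) = 2*u²*(4 + u))
R(5)*K = (2*5²*(4 + 5))*(-906) = (2*25*9)*(-906) = 450*(-906) = -407700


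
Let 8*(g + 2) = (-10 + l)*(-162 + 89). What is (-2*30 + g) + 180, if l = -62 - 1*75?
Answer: 11675/8 ≈ 1459.4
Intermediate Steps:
l = -137 (l = -62 - 75 = -137)
g = 10715/8 (g = -2 + ((-10 - 137)*(-162 + 89))/8 = -2 + (-147*(-73))/8 = -2 + (⅛)*10731 = -2 + 10731/8 = 10715/8 ≈ 1339.4)
(-2*30 + g) + 180 = (-2*30 + 10715/8) + 180 = (-60 + 10715/8) + 180 = 10235/8 + 180 = 11675/8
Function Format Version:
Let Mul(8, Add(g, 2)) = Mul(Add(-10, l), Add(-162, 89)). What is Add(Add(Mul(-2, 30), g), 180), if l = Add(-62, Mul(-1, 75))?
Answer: Rational(11675, 8) ≈ 1459.4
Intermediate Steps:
l = -137 (l = Add(-62, -75) = -137)
g = Rational(10715, 8) (g = Add(-2, Mul(Rational(1, 8), Mul(Add(-10, -137), Add(-162, 89)))) = Add(-2, Mul(Rational(1, 8), Mul(-147, -73))) = Add(-2, Mul(Rational(1, 8), 10731)) = Add(-2, Rational(10731, 8)) = Rational(10715, 8) ≈ 1339.4)
Add(Add(Mul(-2, 30), g), 180) = Add(Add(Mul(-2, 30), Rational(10715, 8)), 180) = Add(Add(-60, Rational(10715, 8)), 180) = Add(Rational(10235, 8), 180) = Rational(11675, 8)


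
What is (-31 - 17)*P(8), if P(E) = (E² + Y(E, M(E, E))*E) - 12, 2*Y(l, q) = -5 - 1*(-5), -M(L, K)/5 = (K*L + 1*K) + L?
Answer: -2496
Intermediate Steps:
M(L, K) = -5*K - 5*L - 5*K*L (M(L, K) = -5*((K*L + 1*K) + L) = -5*((K*L + K) + L) = -5*((K + K*L) + L) = -5*(K + L + K*L) = -5*K - 5*L - 5*K*L)
Y(l, q) = 0 (Y(l, q) = (-5 - 1*(-5))/2 = (-5 + 5)/2 = (½)*0 = 0)
P(E) = -12 + E² (P(E) = (E² + 0*E) - 12 = (E² + 0) - 12 = E² - 12 = -12 + E²)
(-31 - 17)*P(8) = (-31 - 17)*(-12 + 8²) = -48*(-12 + 64) = -48*52 = -2496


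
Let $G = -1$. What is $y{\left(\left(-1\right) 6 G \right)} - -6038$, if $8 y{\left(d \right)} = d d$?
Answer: $\frac{12085}{2} \approx 6042.5$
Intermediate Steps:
$y{\left(d \right)} = \frac{d^{2}}{8}$ ($y{\left(d \right)} = \frac{d d}{8} = \frac{d^{2}}{8}$)
$y{\left(\left(-1\right) 6 G \right)} - -6038 = \frac{\left(\left(-1\right) 6 \left(-1\right)\right)^{2}}{8} - -6038 = \frac{\left(\left(-6\right) \left(-1\right)\right)^{2}}{8} + 6038 = \frac{6^{2}}{8} + 6038 = \frac{1}{8} \cdot 36 + 6038 = \frac{9}{2} + 6038 = \frac{12085}{2}$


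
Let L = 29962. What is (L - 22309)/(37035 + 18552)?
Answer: 2551/18529 ≈ 0.13768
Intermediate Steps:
(L - 22309)/(37035 + 18552) = (29962 - 22309)/(37035 + 18552) = 7653/55587 = 7653*(1/55587) = 2551/18529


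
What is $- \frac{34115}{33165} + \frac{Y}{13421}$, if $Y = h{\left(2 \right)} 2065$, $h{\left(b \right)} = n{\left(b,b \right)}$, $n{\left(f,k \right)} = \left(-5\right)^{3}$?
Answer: $- \frac{1803714608}{89021493} \approx -20.262$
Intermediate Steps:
$n{\left(f,k \right)} = -125$
$h{\left(b \right)} = -125$
$Y = -258125$ ($Y = \left(-125\right) 2065 = -258125$)
$- \frac{34115}{33165} + \frac{Y}{13421} = - \frac{34115}{33165} - \frac{258125}{13421} = \left(-34115\right) \frac{1}{33165} - \frac{258125}{13421} = - \frac{6823}{6633} - \frac{258125}{13421} = - \frac{1803714608}{89021493}$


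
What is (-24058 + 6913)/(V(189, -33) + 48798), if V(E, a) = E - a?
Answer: -1143/3268 ≈ -0.34976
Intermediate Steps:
(-24058 + 6913)/(V(189, -33) + 48798) = (-24058 + 6913)/((189 - 1*(-33)) + 48798) = -17145/((189 + 33) + 48798) = -17145/(222 + 48798) = -17145/49020 = -17145*1/49020 = -1143/3268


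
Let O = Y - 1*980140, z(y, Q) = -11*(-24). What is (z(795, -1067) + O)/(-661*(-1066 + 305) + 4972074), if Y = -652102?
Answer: -1631978/5475095 ≈ -0.29807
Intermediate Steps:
z(y, Q) = 264
O = -1632242 (O = -652102 - 1*980140 = -652102 - 980140 = -1632242)
(z(795, -1067) + O)/(-661*(-1066 + 305) + 4972074) = (264 - 1632242)/(-661*(-1066 + 305) + 4972074) = -1631978/(-661*(-761) + 4972074) = -1631978/(503021 + 4972074) = -1631978/5475095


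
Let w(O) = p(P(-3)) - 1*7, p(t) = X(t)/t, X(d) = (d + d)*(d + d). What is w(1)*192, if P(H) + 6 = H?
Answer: -8256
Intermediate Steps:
X(d) = 4*d² (X(d) = (2*d)*(2*d) = 4*d²)
P(H) = -6 + H
p(t) = 4*t (p(t) = (4*t²)/t = 4*t)
w(O) = -43 (w(O) = 4*(-6 - 3) - 1*7 = 4*(-9) - 7 = -36 - 7 = -43)
w(1)*192 = -43*192 = -8256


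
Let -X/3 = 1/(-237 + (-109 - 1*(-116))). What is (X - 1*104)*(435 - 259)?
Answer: -2104696/115 ≈ -18302.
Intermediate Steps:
X = 3/230 (X = -3/(-237 + (-109 - 1*(-116))) = -3/(-237 + (-109 + 116)) = -3/(-237 + 7) = -3/(-230) = -3*(-1/230) = 3/230 ≈ 0.013043)
(X - 1*104)*(435 - 259) = (3/230 - 1*104)*(435 - 259) = (3/230 - 104)*176 = -23917/230*176 = -2104696/115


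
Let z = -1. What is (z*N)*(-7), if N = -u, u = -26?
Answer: 182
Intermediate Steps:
N = 26 (N = -1*(-26) = 26)
(z*N)*(-7) = -1*26*(-7) = -26*(-7) = 182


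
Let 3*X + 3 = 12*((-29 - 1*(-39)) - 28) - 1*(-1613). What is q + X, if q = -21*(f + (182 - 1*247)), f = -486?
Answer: 36107/3 ≈ 12036.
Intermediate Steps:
X = 1394/3 (X = -1 + (12*((-29 - 1*(-39)) - 28) - 1*(-1613))/3 = -1 + (12*((-29 + 39) - 28) + 1613)/3 = -1 + (12*(10 - 28) + 1613)/3 = -1 + (12*(-18) + 1613)/3 = -1 + (-216 + 1613)/3 = -1 + (⅓)*1397 = -1 + 1397/3 = 1394/3 ≈ 464.67)
q = 11571 (q = -21*(-486 + (182 - 1*247)) = -21*(-486 + (182 - 247)) = -21*(-486 - 65) = -21*(-551) = 11571)
q + X = 11571 + 1394/3 = 36107/3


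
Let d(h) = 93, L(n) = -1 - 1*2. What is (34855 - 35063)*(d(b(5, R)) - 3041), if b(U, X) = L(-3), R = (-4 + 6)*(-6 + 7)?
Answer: 613184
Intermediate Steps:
R = 2 (R = 2*1 = 2)
L(n) = -3 (L(n) = -1 - 2 = -3)
b(U, X) = -3
(34855 - 35063)*(d(b(5, R)) - 3041) = (34855 - 35063)*(93 - 3041) = -208*(-2948) = 613184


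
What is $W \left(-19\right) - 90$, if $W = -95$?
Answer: $1715$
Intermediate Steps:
$W \left(-19\right) - 90 = \left(-95\right) \left(-19\right) - 90 = 1805 - 90 = 1715$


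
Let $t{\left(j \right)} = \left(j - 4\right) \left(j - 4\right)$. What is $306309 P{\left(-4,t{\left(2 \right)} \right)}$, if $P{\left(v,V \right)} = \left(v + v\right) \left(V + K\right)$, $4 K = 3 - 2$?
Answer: $-10414506$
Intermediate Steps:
$K = \frac{1}{4}$ ($K = \frac{3 - 2}{4} = \frac{1}{4} \cdot 1 = \frac{1}{4} \approx 0.25$)
$t{\left(j \right)} = \left(-4 + j\right)^{2}$ ($t{\left(j \right)} = \left(-4 + j\right) \left(-4 + j\right) = \left(-4 + j\right)^{2}$)
$P{\left(v,V \right)} = 2 v \left(\frac{1}{4} + V\right)$ ($P{\left(v,V \right)} = \left(v + v\right) \left(V + \frac{1}{4}\right) = 2 v \left(\frac{1}{4} + V\right)$)
$306309 P{\left(-4,t{\left(2 \right)} \right)} = 306309 \cdot \frac{1}{2} \left(-4\right) \left(1 + 4 \left(-4 + 2\right)^{2}\right) = 306309 \cdot \frac{1}{2} \left(-4\right) \left(1 + 4 \left(-2\right)^{2}\right) = 306309 \cdot \frac{1}{2} \left(-4\right) \left(1 + 4 \cdot 4\right) = 306309 \cdot \frac{1}{2} \left(-4\right) \left(1 + 16\right) = 306309 \cdot \frac{1}{2} \left(-4\right) 17 = 306309 \left(-34\right) = -10414506$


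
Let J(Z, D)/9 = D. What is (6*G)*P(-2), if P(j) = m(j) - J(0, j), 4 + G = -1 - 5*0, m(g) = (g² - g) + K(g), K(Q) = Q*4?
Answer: -480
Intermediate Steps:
K(Q) = 4*Q
J(Z, D) = 9*D
m(g) = g² + 3*g (m(g) = (g² - g) + 4*g = g² + 3*g)
G = -5 (G = -4 + (-1 - 5*0) = -4 + (-1 + 0) = -4 - 1 = -5)
P(j) = -9*j + j*(3 + j) (P(j) = j*(3 + j) - 9*j = -9*j + j*(3 + j))
(6*G)*P(-2) = (6*(-5))*(-2*(-6 - 2)) = -(-60)*(-8) = -30*16 = -480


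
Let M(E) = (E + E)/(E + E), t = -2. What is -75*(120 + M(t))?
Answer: -9075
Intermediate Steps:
M(E) = 1 (M(E) = (2*E)/((2*E)) = (2*E)*(1/(2*E)) = 1)
-75*(120 + M(t)) = -75*(120 + 1) = -75*121 = -9075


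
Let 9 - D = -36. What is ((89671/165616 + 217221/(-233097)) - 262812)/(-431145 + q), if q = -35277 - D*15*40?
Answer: 1127307255952297/2116483929430816 ≈ 0.53263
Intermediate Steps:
D = 45 (D = 9 - 1*(-36) = 9 + 36 = 45)
q = -62277 (q = -35277 - 45*15*40 = -35277 - 675*40 = -35277 - 1*27000 = -35277 - 27000 = -62277)
((89671/165616 + 217221/(-233097)) - 262812)/(-431145 + q) = ((89671/165616 + 217221/(-233097)) - 262812)/(-431145 - 62277) = ((89671*(1/165616) + 217221*(-1/233097)) - 262812)/(-493422) = ((89671/165616 - 72407/77699) - 262812)*(-1/493422) = (-5024410683/12868197584 - 262812)*(-1/493422) = -3381921767856891/12868197584*(-1/493422) = 1127307255952297/2116483929430816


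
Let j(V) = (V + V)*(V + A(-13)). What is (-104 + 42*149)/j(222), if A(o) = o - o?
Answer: 3077/49284 ≈ 0.062434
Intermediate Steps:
A(o) = 0
j(V) = 2*V² (j(V) = (V + V)*(V + 0) = (2*V)*V = 2*V²)
(-104 + 42*149)/j(222) = (-104 + 42*149)/((2*222²)) = (-104 + 6258)/((2*49284)) = 6154/98568 = 6154*(1/98568) = 3077/49284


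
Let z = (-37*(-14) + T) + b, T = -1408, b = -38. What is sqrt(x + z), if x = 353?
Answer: 5*I*sqrt(23) ≈ 23.979*I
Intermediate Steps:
z = -928 (z = (-37*(-14) - 1408) - 38 = (518 - 1408) - 38 = -890 - 38 = -928)
sqrt(x + z) = sqrt(353 - 928) = sqrt(-575) = 5*I*sqrt(23)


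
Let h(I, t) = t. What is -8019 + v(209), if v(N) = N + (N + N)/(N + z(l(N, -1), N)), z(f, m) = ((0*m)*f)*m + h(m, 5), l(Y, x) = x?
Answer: -835461/107 ≈ -7808.0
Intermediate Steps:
z(f, m) = 5 (z(f, m) = ((0*m)*f)*m + 5 = (0*f)*m + 5 = 0*m + 5 = 0 + 5 = 5)
v(N) = N + 2*N/(5 + N) (v(N) = N + (N + N)/(N + 5) = N + (2*N)/(5 + N) = N + 2*N/(5 + N))
-8019 + v(209) = -8019 + 209*(7 + 209)/(5 + 209) = -8019 + 209*216/214 = -8019 + 209*(1/214)*216 = -8019 + 22572/107 = -835461/107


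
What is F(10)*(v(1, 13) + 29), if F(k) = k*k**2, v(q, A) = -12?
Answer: 17000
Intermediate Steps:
F(k) = k**3
F(10)*(v(1, 13) + 29) = 10**3*(-12 + 29) = 1000*17 = 17000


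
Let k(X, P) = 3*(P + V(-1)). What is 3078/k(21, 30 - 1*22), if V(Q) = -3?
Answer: 1026/5 ≈ 205.20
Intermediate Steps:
k(X, P) = -9 + 3*P (k(X, P) = 3*(P - 3) = 3*(-3 + P) = -9 + 3*P)
3078/k(21, 30 - 1*22) = 3078/(-9 + 3*(30 - 1*22)) = 3078/(-9 + 3*(30 - 22)) = 3078/(-9 + 3*8) = 3078/(-9 + 24) = 3078/15 = 3078*(1/15) = 1026/5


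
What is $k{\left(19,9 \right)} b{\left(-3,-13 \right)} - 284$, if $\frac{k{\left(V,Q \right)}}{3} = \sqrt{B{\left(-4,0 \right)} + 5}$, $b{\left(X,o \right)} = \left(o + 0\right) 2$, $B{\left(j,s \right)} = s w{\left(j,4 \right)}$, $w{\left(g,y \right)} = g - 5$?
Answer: $-284 - 78 \sqrt{5} \approx -458.41$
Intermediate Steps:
$w{\left(g,y \right)} = -5 + g$
$B{\left(j,s \right)} = s \left(-5 + j\right)$
$b{\left(X,o \right)} = 2 o$ ($b{\left(X,o \right)} = o 2 = 2 o$)
$k{\left(V,Q \right)} = 3 \sqrt{5}$ ($k{\left(V,Q \right)} = 3 \sqrt{0 \left(-5 - 4\right) + 5} = 3 \sqrt{0 \left(-9\right) + 5} = 3 \sqrt{0 + 5} = 3 \sqrt{5}$)
$k{\left(19,9 \right)} b{\left(-3,-13 \right)} - 284 = 3 \sqrt{5} \cdot 2 \left(-13\right) - 284 = 3 \sqrt{5} \left(-26\right) - 284 = - 78 \sqrt{5} - 284 = -284 - 78 \sqrt{5}$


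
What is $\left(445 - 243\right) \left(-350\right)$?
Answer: $-70700$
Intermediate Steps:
$\left(445 - 243\right) \left(-350\right) = 202 \left(-350\right) = -70700$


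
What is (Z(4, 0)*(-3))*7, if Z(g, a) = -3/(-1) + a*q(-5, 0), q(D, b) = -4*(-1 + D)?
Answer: -63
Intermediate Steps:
q(D, b) = 4 - 4*D
Z(g, a) = 3 + 24*a (Z(g, a) = -3/(-1) + a*(4 - 4*(-5)) = -3*(-1) + a*(4 + 20) = 3 + a*24 = 3 + 24*a)
(Z(4, 0)*(-3))*7 = ((3 + 24*0)*(-3))*7 = ((3 + 0)*(-3))*7 = (3*(-3))*7 = -9*7 = -63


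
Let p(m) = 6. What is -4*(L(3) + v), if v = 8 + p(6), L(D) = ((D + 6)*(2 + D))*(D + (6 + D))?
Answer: -2216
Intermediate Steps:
L(D) = (2 + D)*(6 + D)*(6 + 2*D) (L(D) = ((6 + D)*(2 + D))*(6 + 2*D) = ((2 + D)*(6 + D))*(6 + 2*D) = (2 + D)*(6 + D)*(6 + 2*D))
v = 14 (v = 8 + 6 = 14)
-4*(L(3) + v) = -4*((72 + 2*3³ + 22*3² + 72*3) + 14) = -4*((72 + 2*27 + 22*9 + 216) + 14) = -4*((72 + 54 + 198 + 216) + 14) = -4*(540 + 14) = -4*554 = -2216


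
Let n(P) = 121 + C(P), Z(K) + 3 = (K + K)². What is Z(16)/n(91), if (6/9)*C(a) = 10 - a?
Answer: -2042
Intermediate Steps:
C(a) = 15 - 3*a/2 (C(a) = 3*(10 - a)/2 = 15 - 3*a/2)
Z(K) = -3 + 4*K² (Z(K) = -3 + (K + K)² = -3 + (2*K)² = -3 + 4*K²)
n(P) = 136 - 3*P/2 (n(P) = 121 + (15 - 3*P/2) = 136 - 3*P/2)
Z(16)/n(91) = (-3 + 4*16²)/(136 - 3/2*91) = (-3 + 4*256)/(136 - 273/2) = (-3 + 1024)/(-½) = 1021*(-2) = -2042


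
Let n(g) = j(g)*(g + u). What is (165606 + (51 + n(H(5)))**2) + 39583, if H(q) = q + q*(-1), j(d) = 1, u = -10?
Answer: 206870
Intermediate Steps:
H(q) = 0 (H(q) = q - q = 0)
n(g) = -10 + g (n(g) = 1*(g - 10) = 1*(-10 + g) = -10 + g)
(165606 + (51 + n(H(5)))**2) + 39583 = (165606 + (51 + (-10 + 0))**2) + 39583 = (165606 + (51 - 10)**2) + 39583 = (165606 + 41**2) + 39583 = (165606 + 1681) + 39583 = 167287 + 39583 = 206870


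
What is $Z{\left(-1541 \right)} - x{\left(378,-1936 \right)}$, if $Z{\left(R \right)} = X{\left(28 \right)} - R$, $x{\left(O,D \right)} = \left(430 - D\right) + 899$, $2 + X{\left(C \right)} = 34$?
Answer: $-1692$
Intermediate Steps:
$X{\left(C \right)} = 32$ ($X{\left(C \right)} = -2 + 34 = 32$)
$x{\left(O,D \right)} = 1329 - D$
$Z{\left(R \right)} = 32 - R$
$Z{\left(-1541 \right)} - x{\left(378,-1936 \right)} = \left(32 - -1541\right) - \left(1329 - -1936\right) = \left(32 + 1541\right) - \left(1329 + 1936\right) = 1573 - 3265 = -1692$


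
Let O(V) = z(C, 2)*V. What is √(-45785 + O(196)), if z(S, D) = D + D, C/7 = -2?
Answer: I*√45001 ≈ 212.13*I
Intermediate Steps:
C = -14 (C = 7*(-2) = -14)
z(S, D) = 2*D
O(V) = 4*V (O(V) = (2*2)*V = 4*V)
√(-45785 + O(196)) = √(-45785 + 4*196) = √(-45785 + 784) = √(-45001) = I*√45001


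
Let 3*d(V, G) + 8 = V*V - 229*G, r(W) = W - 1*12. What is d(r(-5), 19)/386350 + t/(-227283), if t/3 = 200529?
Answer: -3324735496/1254439815 ≈ -2.6504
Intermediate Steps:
r(W) = -12 + W (r(W) = W - 12 = -12 + W)
t = 601587 (t = 3*200529 = 601587)
d(V, G) = -8/3 - 229*G/3 + V**2/3 (d(V, G) = -8/3 + (V*V - 229*G)/3 = -8/3 + (V**2 - 229*G)/3 = -8/3 + (-229*G/3 + V**2/3) = -8/3 - 229*G/3 + V**2/3)
d(r(-5), 19)/386350 + t/(-227283) = (-8/3 - 229/3*19 + (-12 - 5)**2/3)/386350 + 601587/(-227283) = (-8/3 - 4351/3 + (1/3)*(-17)**2)*(1/386350) + 601587*(-1/227283) = (-8/3 - 4351/3 + (1/3)*289)*(1/386350) - 28647/10823 = (-8/3 - 4351/3 + 289/3)*(1/386350) - 28647/10823 = -4070/3*1/386350 - 28647/10823 = -407/115905 - 28647/10823 = -3324735496/1254439815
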